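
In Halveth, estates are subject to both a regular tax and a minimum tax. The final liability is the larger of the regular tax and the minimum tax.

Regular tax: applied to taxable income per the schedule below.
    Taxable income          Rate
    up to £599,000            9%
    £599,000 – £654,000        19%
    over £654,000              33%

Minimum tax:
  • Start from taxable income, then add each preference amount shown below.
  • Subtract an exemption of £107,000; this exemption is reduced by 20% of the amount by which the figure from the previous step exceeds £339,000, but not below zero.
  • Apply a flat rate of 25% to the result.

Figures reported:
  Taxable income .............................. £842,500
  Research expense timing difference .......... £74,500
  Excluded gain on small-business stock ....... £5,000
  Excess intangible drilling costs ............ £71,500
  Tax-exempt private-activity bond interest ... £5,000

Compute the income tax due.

£249,625

Minimum tax:
  Adjusted income: £842,500 + £74,500 + £5,000 + £71,500 + £5,000 = £998,500
  Exemption: 20% × (£998,500 − £339,000) = £131,900 ≥ £107,000, so the exemption is fully phased out
  Base: £998,500 − £0 = £998,500
  £998,500 × 25% = £249,625

Regular tax:
  £599,000 × 9% = £53,910
  £55,000 × 19% = £10,450
  £188,500 × 33% = £62,205
  → £126,565

£249,625 > £126,565, so the minimum tax is the binding amount.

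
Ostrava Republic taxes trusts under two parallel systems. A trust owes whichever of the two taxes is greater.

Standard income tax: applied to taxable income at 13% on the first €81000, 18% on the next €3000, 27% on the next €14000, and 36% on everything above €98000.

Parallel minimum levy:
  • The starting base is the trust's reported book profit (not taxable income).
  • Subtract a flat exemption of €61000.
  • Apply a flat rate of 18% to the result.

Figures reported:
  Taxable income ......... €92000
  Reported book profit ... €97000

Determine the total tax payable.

Standard income tax:
  €81000 × 13% = €10530
  €3000 × 18% = €540
  €8000 × 27% = €2160
  → €13230

Parallel minimum levy:
  Base (reported book profit): €97000
  Less exemption €61000 → base €36000
  €36000 × 18% = €6480

€13230 > €6480, so the standard income tax governs.

€13230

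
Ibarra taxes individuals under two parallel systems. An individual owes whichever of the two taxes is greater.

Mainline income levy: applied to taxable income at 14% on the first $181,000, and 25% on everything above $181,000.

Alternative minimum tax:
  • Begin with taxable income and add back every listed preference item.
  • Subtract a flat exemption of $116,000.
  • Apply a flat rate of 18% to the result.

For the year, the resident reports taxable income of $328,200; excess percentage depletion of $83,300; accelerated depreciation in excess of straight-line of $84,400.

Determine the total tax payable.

Alternative minimum tax:
  Adjusted income: $328,200 + $83,300 + $84,400 = $495,900
  Less exemption $116,000 → base $379,900
  $379,900 × 18% = $68,382

Mainline income levy:
  $181,000 × 14% = $25,340
  $147,200 × 25% = $36,800
  → $62,140

$68,382 > $62,140, so the alternative minimum tax is the binding amount.

$68,382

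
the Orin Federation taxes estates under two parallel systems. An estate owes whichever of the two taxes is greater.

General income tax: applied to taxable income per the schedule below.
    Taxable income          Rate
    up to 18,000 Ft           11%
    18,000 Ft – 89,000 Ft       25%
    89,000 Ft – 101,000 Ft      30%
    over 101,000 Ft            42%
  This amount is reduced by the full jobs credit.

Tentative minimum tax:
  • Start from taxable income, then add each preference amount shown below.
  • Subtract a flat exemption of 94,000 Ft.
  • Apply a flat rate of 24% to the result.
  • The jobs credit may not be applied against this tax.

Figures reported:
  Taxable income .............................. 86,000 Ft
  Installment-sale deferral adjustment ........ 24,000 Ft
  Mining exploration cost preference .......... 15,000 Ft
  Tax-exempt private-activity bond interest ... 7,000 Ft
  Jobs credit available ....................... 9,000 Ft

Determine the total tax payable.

Tentative minimum tax:
  Adjusted income: 86,000 Ft + 24,000 Ft + 15,000 Ft + 7,000 Ft = 132,000 Ft
  Less exemption 94,000 Ft → base 38,000 Ft
  38,000 Ft × 24% = 9,120 Ft

General income tax:
  18,000 Ft × 11% = 1,980 Ft
  68,000 Ft × 25% = 17,000 Ft
  → 18,980 Ft
  Less jobs credit 9,000 Ft → 9,980 Ft

9,980 Ft > 9,120 Ft, so the general income tax governs.

9,980 Ft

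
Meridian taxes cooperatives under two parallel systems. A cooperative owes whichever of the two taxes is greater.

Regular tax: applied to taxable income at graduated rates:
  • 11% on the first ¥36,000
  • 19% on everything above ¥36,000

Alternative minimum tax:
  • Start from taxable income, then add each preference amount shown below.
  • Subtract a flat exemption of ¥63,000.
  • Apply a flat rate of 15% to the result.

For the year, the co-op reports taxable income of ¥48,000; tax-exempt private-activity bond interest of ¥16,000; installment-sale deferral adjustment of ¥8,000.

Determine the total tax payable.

¥6,240

Alternative minimum tax:
  Adjusted income: ¥48,000 + ¥16,000 + ¥8,000 = ¥72,000
  Less exemption ¥63,000 → base ¥9,000
  ¥9,000 × 15% = ¥1,350

Regular tax:
  ¥36,000 × 11% = ¥3,960
  ¥12,000 × 19% = ¥2,280
  → ¥6,240

¥6,240 > ¥1,350, so the regular tax governs.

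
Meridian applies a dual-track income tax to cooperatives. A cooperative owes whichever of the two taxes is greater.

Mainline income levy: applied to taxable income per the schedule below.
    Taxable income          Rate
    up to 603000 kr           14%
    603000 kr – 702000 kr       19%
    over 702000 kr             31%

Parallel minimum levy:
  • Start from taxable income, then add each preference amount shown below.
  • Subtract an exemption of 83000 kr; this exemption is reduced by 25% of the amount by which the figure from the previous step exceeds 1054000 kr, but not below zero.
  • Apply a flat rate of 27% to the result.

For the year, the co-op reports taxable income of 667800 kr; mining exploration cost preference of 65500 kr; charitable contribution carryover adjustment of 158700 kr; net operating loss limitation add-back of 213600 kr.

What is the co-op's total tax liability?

279585 kr

Parallel minimum levy:
  Adjusted income: 667800 kr + 65500 kr + 158700 kr + 213600 kr = 1105600 kr
  Exemption: 83000 kr − 25% × (1105600 kr − 1054000 kr) = 83000 kr − 12900 kr = 70100 kr
  Base: 1105600 kr − 70100 kr = 1035500 kr
  1035500 kr × 27% = 279585 kr

Mainline income levy:
  603000 kr × 14% = 84420 kr
  64800 kr × 19% = 12312 kr
  → 96732 kr

279585 kr > 96732 kr, so the parallel minimum levy is the binding amount.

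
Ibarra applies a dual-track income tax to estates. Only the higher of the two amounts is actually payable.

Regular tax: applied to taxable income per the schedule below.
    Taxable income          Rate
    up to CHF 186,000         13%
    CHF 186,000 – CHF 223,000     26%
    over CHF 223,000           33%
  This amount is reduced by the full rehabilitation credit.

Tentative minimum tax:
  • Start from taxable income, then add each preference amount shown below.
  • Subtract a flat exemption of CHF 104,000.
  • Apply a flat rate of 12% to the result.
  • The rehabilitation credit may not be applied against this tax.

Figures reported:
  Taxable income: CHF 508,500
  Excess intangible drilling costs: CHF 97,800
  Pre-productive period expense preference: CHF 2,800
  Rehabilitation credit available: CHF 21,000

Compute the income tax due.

CHF 107,015

Tentative minimum tax:
  Adjusted income: CHF 508,500 + CHF 97,800 + CHF 2,800 = CHF 609,100
  Less exemption CHF 104,000 → base CHF 505,100
  CHF 505,100 × 12% = CHF 60,612

Regular tax:
  CHF 186,000 × 13% = CHF 24,180
  CHF 37,000 × 26% = CHF 9,620
  CHF 285,500 × 33% = CHF 94,215
  → CHF 128,015
  Less rehabilitation credit CHF 21,000 → CHF 107,015

CHF 107,015 > CHF 60,612, so the regular tax governs.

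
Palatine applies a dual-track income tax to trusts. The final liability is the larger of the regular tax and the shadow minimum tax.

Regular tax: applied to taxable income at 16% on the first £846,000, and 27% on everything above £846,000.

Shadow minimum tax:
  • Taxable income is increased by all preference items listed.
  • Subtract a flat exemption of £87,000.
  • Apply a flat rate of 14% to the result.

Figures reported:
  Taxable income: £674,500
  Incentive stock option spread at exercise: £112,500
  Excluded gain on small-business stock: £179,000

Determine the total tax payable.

£123,060

Regular tax:
  £674,500 × 16% = £107,920

Shadow minimum tax:
  Adjusted income: £674,500 + £112,500 + £179,000 = £966,000
  Less exemption £87,000 → base £879,000
  £879,000 × 14% = £123,060

£123,060 > £107,920, so the shadow minimum tax is the binding amount.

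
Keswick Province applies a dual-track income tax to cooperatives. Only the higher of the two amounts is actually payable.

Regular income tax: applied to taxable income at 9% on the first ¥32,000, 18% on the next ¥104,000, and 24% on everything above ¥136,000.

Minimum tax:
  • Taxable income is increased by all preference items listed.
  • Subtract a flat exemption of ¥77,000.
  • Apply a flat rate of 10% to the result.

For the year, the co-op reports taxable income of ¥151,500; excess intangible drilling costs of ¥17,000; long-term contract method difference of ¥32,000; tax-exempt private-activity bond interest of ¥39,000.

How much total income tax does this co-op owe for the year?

Minimum tax:
  Adjusted income: ¥151,500 + ¥17,000 + ¥32,000 + ¥39,000 = ¥239,500
  Less exemption ¥77,000 → base ¥162,500
  ¥162,500 × 10% = ¥16,250

Regular income tax:
  ¥32,000 × 9% = ¥2,880
  ¥104,000 × 18% = ¥18,720
  ¥15,500 × 24% = ¥3,720
  → ¥25,320

¥25,320 > ¥16,250, so the regular income tax governs.

¥25,320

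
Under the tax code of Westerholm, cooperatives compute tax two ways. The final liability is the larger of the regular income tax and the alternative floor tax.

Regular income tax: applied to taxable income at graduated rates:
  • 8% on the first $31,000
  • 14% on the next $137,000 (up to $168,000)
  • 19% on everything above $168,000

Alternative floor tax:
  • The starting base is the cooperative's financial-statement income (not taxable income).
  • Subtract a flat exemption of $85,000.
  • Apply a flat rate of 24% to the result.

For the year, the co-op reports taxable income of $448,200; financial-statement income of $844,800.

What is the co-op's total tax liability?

$182,352

Alternative floor tax:
  Base (financial-statement income): $844,800
  Less exemption $85,000 → base $759,800
  $759,800 × 24% = $182,352

Regular income tax:
  $31,000 × 8% = $2,480
  $137,000 × 14% = $19,180
  $280,200 × 19% = $53,238
  → $74,898

$182,352 > $74,898, so the alternative floor tax is the binding amount.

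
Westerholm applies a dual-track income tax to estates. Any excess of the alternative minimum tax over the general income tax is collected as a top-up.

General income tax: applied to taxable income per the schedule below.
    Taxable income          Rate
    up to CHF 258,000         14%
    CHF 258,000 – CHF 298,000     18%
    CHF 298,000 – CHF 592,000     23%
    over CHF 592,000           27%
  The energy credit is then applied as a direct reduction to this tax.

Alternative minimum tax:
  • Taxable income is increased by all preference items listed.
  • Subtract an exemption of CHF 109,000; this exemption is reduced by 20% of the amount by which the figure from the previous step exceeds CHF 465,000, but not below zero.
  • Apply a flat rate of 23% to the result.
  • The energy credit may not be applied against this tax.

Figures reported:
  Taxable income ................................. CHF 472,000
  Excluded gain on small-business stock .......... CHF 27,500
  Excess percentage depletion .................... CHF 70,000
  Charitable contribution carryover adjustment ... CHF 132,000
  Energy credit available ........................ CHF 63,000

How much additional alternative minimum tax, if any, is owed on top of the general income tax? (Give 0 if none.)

General income tax:
  CHF 258,000 × 14% = CHF 36,120
  CHF 40,000 × 18% = CHF 7,200
  CHF 174,000 × 23% = CHF 40,020
  → CHF 83,340
  Less energy credit CHF 63,000 → CHF 20,340

Alternative minimum tax:
  Adjusted income: CHF 472,000 + CHF 27,500 + CHF 70,000 + CHF 132,000 = CHF 701,500
  Exemption: CHF 109,000 − 20% × (CHF 701,500 − CHF 465,000) = CHF 109,000 − CHF 47,300 = CHF 61,700
  Base: CHF 701,500 − CHF 61,700 = CHF 639,800
  CHF 639,800 × 23% = CHF 147,154

Excess of alternative minimum tax over general income tax: CHF 147,154 − CHF 20,340 = CHF 126,814.

CHF 126,814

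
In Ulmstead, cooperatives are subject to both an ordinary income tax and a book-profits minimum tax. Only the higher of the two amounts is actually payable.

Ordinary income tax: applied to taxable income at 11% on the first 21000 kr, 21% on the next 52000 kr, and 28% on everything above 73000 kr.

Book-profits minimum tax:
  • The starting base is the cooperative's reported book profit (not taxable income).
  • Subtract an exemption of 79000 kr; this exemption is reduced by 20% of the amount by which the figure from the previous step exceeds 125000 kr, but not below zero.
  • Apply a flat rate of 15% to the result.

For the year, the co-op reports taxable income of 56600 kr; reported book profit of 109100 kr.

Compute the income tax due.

9786 kr

Book-profits minimum tax:
  Base (reported book profit): 109100 kr
  Exemption: 109100 kr ≤ 125000 kr, so full 79000 kr applies
  Base: 109100 kr − 79000 kr = 30100 kr
  30100 kr × 15% = 4515 kr

Ordinary income tax:
  21000 kr × 11% = 2310 kr
  35600 kr × 21% = 7476 kr
  → 9786 kr

9786 kr > 4515 kr, so the ordinary income tax governs.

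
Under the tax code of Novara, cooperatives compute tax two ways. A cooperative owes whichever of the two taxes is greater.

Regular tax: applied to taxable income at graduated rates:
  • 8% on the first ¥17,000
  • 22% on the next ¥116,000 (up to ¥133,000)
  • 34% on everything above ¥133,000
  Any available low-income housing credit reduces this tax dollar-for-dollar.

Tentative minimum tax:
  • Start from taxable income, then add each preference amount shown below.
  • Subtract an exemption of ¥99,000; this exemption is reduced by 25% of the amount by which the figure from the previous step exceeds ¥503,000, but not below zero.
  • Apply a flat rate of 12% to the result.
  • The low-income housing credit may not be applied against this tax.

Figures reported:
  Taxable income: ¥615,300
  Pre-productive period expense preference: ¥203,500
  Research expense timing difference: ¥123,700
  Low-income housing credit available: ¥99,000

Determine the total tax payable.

Tentative minimum tax:
  Adjusted income: ¥615,300 + ¥203,500 + ¥123,700 = ¥942,500
  Exemption: 25% × (¥942,500 − ¥503,000) = ¥109,875 ≥ ¥99,000, so the exemption is fully phased out
  Base: ¥942,500 − ¥0 = ¥942,500
  ¥942,500 × 12% = ¥113,100

Regular tax:
  ¥17,000 × 8% = ¥1,360
  ¥116,000 × 22% = ¥25,520
  ¥482,300 × 34% = ¥163,982
  → ¥190,862
  Less low-income housing credit ¥99,000 → ¥91,862

¥113,100 > ¥91,862, so the tentative minimum tax is the binding amount.

¥113,100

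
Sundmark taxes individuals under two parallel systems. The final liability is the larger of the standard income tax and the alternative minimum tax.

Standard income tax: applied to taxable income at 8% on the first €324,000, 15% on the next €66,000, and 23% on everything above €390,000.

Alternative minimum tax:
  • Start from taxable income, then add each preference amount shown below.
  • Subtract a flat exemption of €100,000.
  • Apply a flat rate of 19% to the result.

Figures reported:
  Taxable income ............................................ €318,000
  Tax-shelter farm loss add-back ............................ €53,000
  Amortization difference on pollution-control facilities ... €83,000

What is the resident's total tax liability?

€67,260

Alternative minimum tax:
  Adjusted income: €318,000 + €53,000 + €83,000 = €454,000
  Less exemption €100,000 → base €354,000
  €354,000 × 19% = €67,260

Standard income tax:
  €318,000 × 8% = €25,440

€67,260 > €25,440, so the alternative minimum tax is the binding amount.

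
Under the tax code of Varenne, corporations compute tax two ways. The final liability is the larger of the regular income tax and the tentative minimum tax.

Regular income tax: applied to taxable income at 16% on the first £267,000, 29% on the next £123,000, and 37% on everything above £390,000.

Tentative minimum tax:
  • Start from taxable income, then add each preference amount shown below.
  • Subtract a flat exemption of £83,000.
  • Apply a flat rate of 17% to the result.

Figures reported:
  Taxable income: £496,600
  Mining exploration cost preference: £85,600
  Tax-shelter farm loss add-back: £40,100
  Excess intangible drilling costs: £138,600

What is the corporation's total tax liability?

Regular income tax:
  £267,000 × 16% = £42,720
  £123,000 × 29% = £35,670
  £106,600 × 37% = £39,442
  → £117,832

Tentative minimum tax:
  Adjusted income: £496,600 + £85,600 + £40,100 + £138,600 = £760,900
  Less exemption £83,000 → base £677,900
  £677,900 × 17% = £115,243

£117,832 > £115,243, so the regular income tax governs.

£117,832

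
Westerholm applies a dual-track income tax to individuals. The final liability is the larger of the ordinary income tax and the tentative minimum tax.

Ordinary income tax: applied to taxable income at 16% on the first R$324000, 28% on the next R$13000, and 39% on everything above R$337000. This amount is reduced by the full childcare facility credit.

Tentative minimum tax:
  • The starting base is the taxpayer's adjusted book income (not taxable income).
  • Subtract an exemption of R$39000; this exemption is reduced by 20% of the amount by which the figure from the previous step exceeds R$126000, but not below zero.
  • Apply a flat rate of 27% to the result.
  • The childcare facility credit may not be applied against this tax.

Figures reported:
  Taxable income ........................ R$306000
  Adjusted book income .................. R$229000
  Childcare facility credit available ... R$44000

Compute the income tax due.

Tentative minimum tax:
  Base (adjusted book income): R$229000
  Exemption: R$39000 − 20% × (R$229000 − R$126000) = R$39000 − R$20600 = R$18400
  Base: R$229000 − R$18400 = R$210600
  R$210600 × 27% = R$56862

Ordinary income tax:
  R$306000 × 16% = R$48960
  Less childcare facility credit R$44000 → R$4960

R$56862 > R$4960, so the tentative minimum tax is the binding amount.

R$56862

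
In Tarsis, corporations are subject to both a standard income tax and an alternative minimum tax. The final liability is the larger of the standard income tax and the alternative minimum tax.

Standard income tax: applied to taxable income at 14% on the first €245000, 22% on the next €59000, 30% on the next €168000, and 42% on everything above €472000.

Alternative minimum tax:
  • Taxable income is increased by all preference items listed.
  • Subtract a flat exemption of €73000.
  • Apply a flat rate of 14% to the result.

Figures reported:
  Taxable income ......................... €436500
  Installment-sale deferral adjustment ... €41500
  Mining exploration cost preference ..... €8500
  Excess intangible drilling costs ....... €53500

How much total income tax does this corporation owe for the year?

€87030

Standard income tax:
  €245000 × 14% = €34300
  €59000 × 22% = €12980
  €132500 × 30% = €39750
  → €87030

Alternative minimum tax:
  Adjusted income: €436500 + €41500 + €8500 + €53500 = €540000
  Less exemption €73000 → base €467000
  €467000 × 14% = €65380

€87030 > €65380, so the standard income tax governs.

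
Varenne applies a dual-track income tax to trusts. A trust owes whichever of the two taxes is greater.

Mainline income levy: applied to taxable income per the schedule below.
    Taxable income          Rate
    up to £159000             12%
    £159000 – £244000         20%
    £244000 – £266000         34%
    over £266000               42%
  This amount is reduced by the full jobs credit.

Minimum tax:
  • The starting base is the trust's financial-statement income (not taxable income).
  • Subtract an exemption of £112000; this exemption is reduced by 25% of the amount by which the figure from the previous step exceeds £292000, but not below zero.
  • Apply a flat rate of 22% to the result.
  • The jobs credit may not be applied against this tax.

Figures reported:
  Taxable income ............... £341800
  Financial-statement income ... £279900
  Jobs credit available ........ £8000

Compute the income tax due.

Minimum tax:
  Base (financial-statement income): £279900
  Exemption: £279900 ≤ £292000, so full £112000 applies
  Base: £279900 − £112000 = £167900
  £167900 × 22% = £36938

Mainline income levy:
  £159000 × 12% = £19080
  £85000 × 20% = £17000
  £22000 × 34% = £7480
  £75800 × 42% = £31836
  → £75396
  Less jobs credit £8000 → £67396

£67396 > £36938, so the mainline income levy governs.

£67396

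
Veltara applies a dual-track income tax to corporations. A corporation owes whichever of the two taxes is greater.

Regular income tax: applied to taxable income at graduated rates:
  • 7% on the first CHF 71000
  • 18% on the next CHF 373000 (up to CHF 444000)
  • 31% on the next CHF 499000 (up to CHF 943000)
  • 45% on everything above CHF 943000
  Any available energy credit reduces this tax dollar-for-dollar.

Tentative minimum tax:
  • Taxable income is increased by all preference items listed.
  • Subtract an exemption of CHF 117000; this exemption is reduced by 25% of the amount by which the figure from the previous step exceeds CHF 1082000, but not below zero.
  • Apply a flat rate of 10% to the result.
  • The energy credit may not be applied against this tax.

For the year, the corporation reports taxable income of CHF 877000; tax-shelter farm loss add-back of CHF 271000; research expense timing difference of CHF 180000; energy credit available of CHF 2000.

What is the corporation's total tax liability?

Regular income tax:
  CHF 71000 × 7% = CHF 4970
  CHF 373000 × 18% = CHF 67140
  CHF 433000 × 31% = CHF 134230
  → CHF 206340
  Less energy credit CHF 2000 → CHF 204340

Tentative minimum tax:
  Adjusted income: CHF 877000 + CHF 271000 + CHF 180000 = CHF 1328000
  Exemption: CHF 117000 − 25% × (CHF 1328000 − CHF 1082000) = CHF 117000 − CHF 61500 = CHF 55500
  Base: CHF 1328000 − CHF 55500 = CHF 1272500
  CHF 1272500 × 10% = CHF 127250

CHF 204340 > CHF 127250, so the regular income tax governs.

CHF 204340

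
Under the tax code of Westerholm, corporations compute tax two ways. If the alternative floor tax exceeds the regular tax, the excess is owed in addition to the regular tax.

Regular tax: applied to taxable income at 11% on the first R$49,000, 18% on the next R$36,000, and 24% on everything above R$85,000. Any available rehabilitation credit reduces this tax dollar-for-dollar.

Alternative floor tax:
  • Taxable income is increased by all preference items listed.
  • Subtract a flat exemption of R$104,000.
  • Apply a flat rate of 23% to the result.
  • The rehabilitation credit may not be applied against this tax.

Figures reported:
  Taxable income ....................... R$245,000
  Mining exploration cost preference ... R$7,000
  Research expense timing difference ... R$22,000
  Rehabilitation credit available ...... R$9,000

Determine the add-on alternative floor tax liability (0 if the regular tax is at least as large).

R$0

Alternative floor tax:
  Adjusted income: R$245,000 + R$7,000 + R$22,000 = R$274,000
  Less exemption R$104,000 → base R$170,000
  R$170,000 × 23% = R$39,100

Regular tax:
  R$49,000 × 11% = R$5,390
  R$36,000 × 18% = R$6,480
  R$160,000 × 24% = R$38,400
  → R$50,270
  Less rehabilitation credit R$9,000 → R$41,270

R$39,100 ≤ R$41,270, so no add-on is due.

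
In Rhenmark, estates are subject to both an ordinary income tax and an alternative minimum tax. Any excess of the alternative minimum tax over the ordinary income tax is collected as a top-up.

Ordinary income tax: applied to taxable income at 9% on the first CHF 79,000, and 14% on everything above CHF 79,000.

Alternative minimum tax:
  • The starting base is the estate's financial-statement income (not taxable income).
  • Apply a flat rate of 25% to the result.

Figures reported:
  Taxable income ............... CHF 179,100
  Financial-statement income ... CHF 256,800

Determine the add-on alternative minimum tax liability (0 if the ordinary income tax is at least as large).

CHF 43,076

Ordinary income tax:
  CHF 79,000 × 9% = CHF 7,110
  CHF 100,100 × 14% = CHF 14,014
  → CHF 21,124

Alternative minimum tax:
  Base (financial-statement income): CHF 256,800
  CHF 256,800 × 25% = CHF 64,200

Excess of alternative minimum tax over ordinary income tax: CHF 64,200 − CHF 21,124 = CHF 43,076.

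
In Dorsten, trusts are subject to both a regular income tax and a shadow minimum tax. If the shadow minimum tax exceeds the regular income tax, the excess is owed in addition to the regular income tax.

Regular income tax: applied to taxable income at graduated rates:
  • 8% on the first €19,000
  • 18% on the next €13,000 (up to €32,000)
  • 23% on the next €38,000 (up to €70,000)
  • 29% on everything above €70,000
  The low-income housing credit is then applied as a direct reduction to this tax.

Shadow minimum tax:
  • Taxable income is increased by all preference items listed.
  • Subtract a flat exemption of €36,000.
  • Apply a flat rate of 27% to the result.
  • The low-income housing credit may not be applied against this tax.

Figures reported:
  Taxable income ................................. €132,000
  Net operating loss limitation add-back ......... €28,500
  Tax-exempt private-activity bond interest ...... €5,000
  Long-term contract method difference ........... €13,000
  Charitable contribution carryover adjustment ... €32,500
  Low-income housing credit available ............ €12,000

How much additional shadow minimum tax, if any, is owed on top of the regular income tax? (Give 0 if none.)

€28,670

Shadow minimum tax:
  Adjusted income: €132,000 + €28,500 + €5,000 + €13,000 + €32,500 = €211,000
  Less exemption €36,000 → base €175,000
  €175,000 × 27% = €47,250

Regular income tax:
  €19,000 × 8% = €1,520
  €13,000 × 18% = €2,340
  €38,000 × 23% = €8,740
  €62,000 × 29% = €17,980
  → €30,580
  Less low-income housing credit €12,000 → €18,580

Excess of shadow minimum tax over regular income tax: €47,250 − €18,580 = €28,670.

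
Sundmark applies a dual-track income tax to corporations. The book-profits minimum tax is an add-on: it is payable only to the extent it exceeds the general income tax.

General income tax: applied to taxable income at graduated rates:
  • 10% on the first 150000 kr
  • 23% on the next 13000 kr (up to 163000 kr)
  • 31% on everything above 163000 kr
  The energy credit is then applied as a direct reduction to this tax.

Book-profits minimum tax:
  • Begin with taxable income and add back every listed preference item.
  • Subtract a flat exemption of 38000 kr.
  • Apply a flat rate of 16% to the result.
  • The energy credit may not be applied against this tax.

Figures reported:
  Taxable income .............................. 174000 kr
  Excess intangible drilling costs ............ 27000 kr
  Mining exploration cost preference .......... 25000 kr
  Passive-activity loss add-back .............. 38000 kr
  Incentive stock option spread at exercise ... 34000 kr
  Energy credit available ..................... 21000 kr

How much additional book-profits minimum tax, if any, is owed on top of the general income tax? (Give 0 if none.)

General income tax:
  150000 kr × 10% = 15000 kr
  13000 kr × 23% = 2990 kr
  11000 kr × 31% = 3410 kr
  → 21400 kr
  Less energy credit 21000 kr → 400 kr

Book-profits minimum tax:
  Adjusted income: 174000 kr + 27000 kr + 25000 kr + 38000 kr + 34000 kr = 298000 kr
  Less exemption 38000 kr → base 260000 kr
  260000 kr × 16% = 41600 kr

Excess of book-profits minimum tax over general income tax: 41600 kr − 400 kr = 41200 kr.

41200 kr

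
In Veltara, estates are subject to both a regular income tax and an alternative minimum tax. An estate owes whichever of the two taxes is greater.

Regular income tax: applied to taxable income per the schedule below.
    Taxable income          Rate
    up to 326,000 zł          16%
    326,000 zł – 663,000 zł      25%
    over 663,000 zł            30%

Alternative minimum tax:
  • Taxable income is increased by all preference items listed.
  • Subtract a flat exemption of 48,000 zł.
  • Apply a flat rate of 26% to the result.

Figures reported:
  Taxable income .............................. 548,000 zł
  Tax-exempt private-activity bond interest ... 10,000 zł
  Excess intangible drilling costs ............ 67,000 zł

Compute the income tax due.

Regular income tax:
  326,000 zł × 16% = 52,160 zł
  222,000 zł × 25% = 55,500 zł
  → 107,660 zł

Alternative minimum tax:
  Adjusted income: 548,000 zł + 10,000 zł + 67,000 zł = 625,000 zł
  Less exemption 48,000 zł → base 577,000 zł
  577,000 zł × 26% = 150,020 zł

150,020 zł > 107,660 zł, so the alternative minimum tax is the binding amount.

150,020 zł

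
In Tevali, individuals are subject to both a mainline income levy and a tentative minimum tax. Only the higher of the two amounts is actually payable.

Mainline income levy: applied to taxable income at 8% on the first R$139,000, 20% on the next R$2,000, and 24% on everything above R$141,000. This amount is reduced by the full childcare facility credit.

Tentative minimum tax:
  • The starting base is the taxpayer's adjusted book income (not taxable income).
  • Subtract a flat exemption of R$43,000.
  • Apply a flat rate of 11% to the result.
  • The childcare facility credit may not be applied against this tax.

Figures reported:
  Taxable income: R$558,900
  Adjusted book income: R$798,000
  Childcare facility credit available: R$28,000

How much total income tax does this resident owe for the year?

R$83,816

Tentative minimum tax:
  Base (adjusted book income): R$798,000
  Less exemption R$43,000 → base R$755,000
  R$755,000 × 11% = R$83,050

Mainline income levy:
  R$139,000 × 8% = R$11,120
  R$2,000 × 20% = R$400
  R$417,900 × 24% = R$100,296
  → R$111,816
  Less childcare facility credit R$28,000 → R$83,816

R$83,816 > R$83,050, so the mainline income levy governs.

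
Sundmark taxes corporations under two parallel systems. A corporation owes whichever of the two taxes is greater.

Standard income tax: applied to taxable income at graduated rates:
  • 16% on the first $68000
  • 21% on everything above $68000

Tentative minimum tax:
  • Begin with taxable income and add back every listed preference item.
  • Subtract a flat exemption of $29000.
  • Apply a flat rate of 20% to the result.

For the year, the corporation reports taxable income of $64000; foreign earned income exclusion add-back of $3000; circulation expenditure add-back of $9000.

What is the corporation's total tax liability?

$10240

Standard income tax:
  $64000 × 16% = $10240

Tentative minimum tax:
  Adjusted income: $64000 + $3000 + $9000 = $76000
  Less exemption $29000 → base $47000
  $47000 × 20% = $9400

$10240 > $9400, so the standard income tax governs.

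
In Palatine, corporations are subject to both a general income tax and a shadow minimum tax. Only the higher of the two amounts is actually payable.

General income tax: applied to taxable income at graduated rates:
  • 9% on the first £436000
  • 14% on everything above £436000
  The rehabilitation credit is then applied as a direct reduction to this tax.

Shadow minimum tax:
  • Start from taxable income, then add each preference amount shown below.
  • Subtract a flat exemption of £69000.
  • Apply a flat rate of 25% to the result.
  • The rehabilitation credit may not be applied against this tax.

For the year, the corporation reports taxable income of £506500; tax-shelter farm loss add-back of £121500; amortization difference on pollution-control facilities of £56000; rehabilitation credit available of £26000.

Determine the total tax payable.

Shadow minimum tax:
  Adjusted income: £506500 + £121500 + £56000 = £684000
  Less exemption £69000 → base £615000
  £615000 × 25% = £153750

General income tax:
  £436000 × 9% = £39240
  £70500 × 14% = £9870
  → £49110
  Less rehabilitation credit £26000 → £23110

£153750 > £23110, so the shadow minimum tax is the binding amount.

£153750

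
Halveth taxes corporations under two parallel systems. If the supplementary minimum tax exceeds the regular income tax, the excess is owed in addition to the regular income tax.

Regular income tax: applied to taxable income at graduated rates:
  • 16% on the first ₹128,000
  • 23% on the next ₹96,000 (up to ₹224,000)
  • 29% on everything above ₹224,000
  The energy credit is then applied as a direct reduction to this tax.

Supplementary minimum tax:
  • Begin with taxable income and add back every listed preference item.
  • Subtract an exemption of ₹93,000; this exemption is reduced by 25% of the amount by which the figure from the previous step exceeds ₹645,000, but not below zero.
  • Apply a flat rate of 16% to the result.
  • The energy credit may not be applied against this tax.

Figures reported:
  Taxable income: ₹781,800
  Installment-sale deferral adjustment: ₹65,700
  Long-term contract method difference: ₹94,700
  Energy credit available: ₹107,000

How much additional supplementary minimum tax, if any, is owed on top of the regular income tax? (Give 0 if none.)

₹50,438

Regular income tax:
  ₹128,000 × 16% = ₹20,480
  ₹96,000 × 23% = ₹22,080
  ₹557,800 × 29% = ₹161,762
  → ₹204,322
  Less energy credit ₹107,000 → ₹97,322

Supplementary minimum tax:
  Adjusted income: ₹781,800 + ₹65,700 + ₹94,700 = ₹942,200
  Exemption: ₹93,000 − 25% × (₹942,200 − ₹645,000) = ₹93,000 − ₹74,300 = ₹18,700
  Base: ₹942,200 − ₹18,700 = ₹923,500
  ₹923,500 × 16% = ₹147,760

Excess of supplementary minimum tax over regular income tax: ₹147,760 − ₹97,322 = ₹50,438.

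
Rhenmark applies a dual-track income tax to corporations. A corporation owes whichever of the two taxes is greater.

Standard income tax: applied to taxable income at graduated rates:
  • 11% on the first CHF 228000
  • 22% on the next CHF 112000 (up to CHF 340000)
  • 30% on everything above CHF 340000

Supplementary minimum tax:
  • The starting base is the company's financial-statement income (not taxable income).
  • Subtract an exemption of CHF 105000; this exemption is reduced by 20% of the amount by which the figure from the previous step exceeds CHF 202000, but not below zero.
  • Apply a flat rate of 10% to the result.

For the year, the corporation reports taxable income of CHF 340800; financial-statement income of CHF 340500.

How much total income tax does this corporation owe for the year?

Supplementary minimum tax:
  Base (financial-statement income): CHF 340500
  Exemption: CHF 105000 − 20% × (CHF 340500 − CHF 202000) = CHF 105000 − CHF 27700 = CHF 77300
  Base: CHF 340500 − CHF 77300 = CHF 263200
  CHF 263200 × 10% = CHF 26320

Standard income tax:
  CHF 228000 × 11% = CHF 25080
  CHF 112000 × 22% = CHF 24640
  CHF 800 × 30% = CHF 240
  → CHF 49960

CHF 49960 > CHF 26320, so the standard income tax governs.

CHF 49960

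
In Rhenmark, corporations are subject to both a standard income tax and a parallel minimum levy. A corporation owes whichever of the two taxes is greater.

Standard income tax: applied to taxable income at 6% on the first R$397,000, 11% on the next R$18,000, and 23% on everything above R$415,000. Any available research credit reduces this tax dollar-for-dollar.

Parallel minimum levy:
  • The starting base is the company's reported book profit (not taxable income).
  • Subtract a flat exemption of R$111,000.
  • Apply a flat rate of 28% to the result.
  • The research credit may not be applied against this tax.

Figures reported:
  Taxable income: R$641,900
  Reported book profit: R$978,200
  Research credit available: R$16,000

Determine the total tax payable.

Parallel minimum levy:
  Base (reported book profit): R$978,200
  Less exemption R$111,000 → base R$867,200
  R$867,200 × 28% = R$242,816

Standard income tax:
  R$397,000 × 6% = R$23,820
  R$18,000 × 11% = R$1,980
  R$226,900 × 23% = R$52,187
  → R$77,987
  Less research credit R$16,000 → R$61,987

R$242,816 > R$61,987, so the parallel minimum levy is the binding amount.

R$242,816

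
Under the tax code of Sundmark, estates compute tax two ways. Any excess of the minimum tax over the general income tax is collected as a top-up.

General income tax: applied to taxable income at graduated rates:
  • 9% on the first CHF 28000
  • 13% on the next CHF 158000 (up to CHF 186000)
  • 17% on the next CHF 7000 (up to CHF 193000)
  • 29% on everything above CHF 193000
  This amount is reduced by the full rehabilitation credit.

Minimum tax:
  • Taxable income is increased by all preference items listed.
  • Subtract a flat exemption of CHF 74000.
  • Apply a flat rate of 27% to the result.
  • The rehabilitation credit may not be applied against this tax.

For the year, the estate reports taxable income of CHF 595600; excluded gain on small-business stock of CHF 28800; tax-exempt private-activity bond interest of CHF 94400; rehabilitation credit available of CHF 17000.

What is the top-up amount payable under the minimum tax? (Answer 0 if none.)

General income tax:
  CHF 28000 × 9% = CHF 2520
  CHF 158000 × 13% = CHF 20540
  CHF 7000 × 17% = CHF 1190
  CHF 402600 × 29% = CHF 116754
  → CHF 141004
  Less rehabilitation credit CHF 17000 → CHF 124004

Minimum tax:
  Adjusted income: CHF 595600 + CHF 28800 + CHF 94400 = CHF 718800
  Less exemption CHF 74000 → base CHF 644800
  CHF 644800 × 27% = CHF 174096

Excess of minimum tax over general income tax: CHF 174096 − CHF 124004 = CHF 50092.

CHF 50092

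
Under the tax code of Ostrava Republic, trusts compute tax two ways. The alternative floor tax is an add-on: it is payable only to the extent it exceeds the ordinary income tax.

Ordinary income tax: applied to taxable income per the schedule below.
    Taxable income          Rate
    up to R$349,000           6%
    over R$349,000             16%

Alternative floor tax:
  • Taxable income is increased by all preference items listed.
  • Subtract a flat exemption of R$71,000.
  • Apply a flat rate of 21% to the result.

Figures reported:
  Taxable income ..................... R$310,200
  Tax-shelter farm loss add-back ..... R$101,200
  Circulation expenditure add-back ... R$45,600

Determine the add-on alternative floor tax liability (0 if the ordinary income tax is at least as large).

R$62,448

Alternative floor tax:
  Adjusted income: R$310,200 + R$101,200 + R$45,600 = R$457,000
  Less exemption R$71,000 → base R$386,000
  R$386,000 × 21% = R$81,060

Ordinary income tax:
  R$310,200 × 6% = R$18,612

Excess of alternative floor tax over ordinary income tax: R$81,060 − R$18,612 = R$62,448.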